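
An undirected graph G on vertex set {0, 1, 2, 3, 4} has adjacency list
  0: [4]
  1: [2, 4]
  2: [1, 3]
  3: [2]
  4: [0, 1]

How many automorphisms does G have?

The degree sequence is [1, 2, 2, 1, 2]; the two degree-1 vertices 0 and 3 are the ends of a path, so G = P_5. The only nontrivial automorphism of a path is the end-to-end reflection, so Aut(G) ≅ Z_2.

2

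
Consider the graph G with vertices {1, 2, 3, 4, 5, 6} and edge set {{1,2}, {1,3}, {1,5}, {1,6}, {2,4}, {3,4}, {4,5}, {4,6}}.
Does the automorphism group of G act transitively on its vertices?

Automorphisms preserve degree, but G has vertices of degree 2 and vertices of degree 4; no automorphism maps one to the other, so G is not vertex-transitive.

No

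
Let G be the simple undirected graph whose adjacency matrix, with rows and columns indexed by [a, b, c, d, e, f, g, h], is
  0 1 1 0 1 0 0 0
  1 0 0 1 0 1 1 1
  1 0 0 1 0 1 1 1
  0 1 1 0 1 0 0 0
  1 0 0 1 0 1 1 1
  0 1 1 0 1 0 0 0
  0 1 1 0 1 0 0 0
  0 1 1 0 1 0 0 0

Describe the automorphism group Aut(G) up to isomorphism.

S_5 × S_3

The vertices split by degree into {b, c, e} (degree 5) and {a, d, f, g, h} (degree 3); every edge runs between the two parts, so G is the complete bipartite graph K_{3,5}. The parts have unequal sizes, so no automorphism swaps them; each part is permuted independently, giving S_5 × S_3 of order 5!·3! = 720.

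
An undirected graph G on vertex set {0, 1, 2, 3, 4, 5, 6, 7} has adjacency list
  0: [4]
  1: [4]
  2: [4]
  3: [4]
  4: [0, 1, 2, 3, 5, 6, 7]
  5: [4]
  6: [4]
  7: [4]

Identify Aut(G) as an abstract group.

Vertex 4 has degree 7 and every other vertex has degree 1, so G is the star K_{1,7} with centre 4. The 7 leaves are pairwise interchangeable while the centre is fixed, giving Aut(G) = S_7.

S_7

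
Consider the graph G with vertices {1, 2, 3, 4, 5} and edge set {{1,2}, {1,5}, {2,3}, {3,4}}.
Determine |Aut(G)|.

The degree sequence is [2, 2, 2, 1, 1]; the two degree-1 vertices 4 and 5 are the ends of a path, so G = P_5. A path has exactly one nontrivial symmetry — reversal — giving Aut(G) of order 2.

2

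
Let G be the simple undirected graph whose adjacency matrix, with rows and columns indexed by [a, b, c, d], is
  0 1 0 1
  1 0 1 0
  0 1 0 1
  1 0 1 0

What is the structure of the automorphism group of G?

G is 2-regular and bipartite on 2^2 = 4 vertices with girth 4; it is the hypercube graph Q_2. Aut(Q_2) consists of the signed permutations of the 2 coordinate axes: 2! permutations times 2^2 sign flips, so |Aut| = 2^2·2! = 8.

D_4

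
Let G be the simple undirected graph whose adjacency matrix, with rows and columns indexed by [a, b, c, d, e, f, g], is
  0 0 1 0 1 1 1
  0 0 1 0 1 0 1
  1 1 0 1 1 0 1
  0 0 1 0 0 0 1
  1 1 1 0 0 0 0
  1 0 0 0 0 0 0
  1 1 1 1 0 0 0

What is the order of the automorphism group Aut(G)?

The degree sequence is [4, 3, 5, 2, 3, 1, 4]. Checking the degree-preserving permutations of the vertex set shows that none except the identity preserves every edge, so Aut(G) is trivial.

1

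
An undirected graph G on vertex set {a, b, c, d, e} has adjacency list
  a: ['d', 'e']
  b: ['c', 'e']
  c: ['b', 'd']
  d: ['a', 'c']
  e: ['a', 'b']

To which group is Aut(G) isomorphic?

Every vertex has degree 2 and the graph is connected, so G is the 5-cycle C_5. C_5 has 5 rotations and 5 reflections, so Aut(C_5) ≅ D_5 of order 10.

D_5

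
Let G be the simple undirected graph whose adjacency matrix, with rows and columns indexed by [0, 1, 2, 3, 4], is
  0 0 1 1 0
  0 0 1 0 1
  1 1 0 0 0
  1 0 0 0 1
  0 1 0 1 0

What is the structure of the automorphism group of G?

the dihedral group of order 10

G is 2-regular and connected on 5 vertices, i.e. the cycle C_5. The automorphisms of the 5-cycle are exactly the symmetries of a regular 5-gon: the dihedral group D_5, |D_5| = 10.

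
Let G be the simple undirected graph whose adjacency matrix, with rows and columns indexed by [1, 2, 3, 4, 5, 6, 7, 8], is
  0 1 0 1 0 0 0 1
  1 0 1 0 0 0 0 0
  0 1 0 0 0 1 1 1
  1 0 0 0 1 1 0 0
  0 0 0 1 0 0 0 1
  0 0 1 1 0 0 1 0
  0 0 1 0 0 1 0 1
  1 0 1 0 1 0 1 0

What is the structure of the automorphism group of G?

The degree sequence is [3, 2, 4, 3, 2, 3, 3, 4]. Checking the degree-preserving permutations of the vertex set shows that none except the identity preserves every edge, so Aut(G) is trivial.

{e}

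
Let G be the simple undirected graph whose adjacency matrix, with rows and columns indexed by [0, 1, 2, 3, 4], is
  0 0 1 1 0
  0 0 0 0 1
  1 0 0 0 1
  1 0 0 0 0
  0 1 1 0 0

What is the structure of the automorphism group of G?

The degree sequence is [2, 1, 2, 1, 2]; the two degree-1 vertices 1 and 3 are the ends of a path, so G = P_5. The only nontrivial automorphism of a path is the end-to-end reflection, so Aut(G) ≅ Z_2.

Z_2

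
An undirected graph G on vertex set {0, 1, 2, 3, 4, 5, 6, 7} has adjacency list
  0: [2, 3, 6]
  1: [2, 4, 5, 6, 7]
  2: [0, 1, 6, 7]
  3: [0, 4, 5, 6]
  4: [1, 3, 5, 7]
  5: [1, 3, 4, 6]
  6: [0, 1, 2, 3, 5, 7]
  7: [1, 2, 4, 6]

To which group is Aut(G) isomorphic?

the trivial group

The degree sequence is [3, 5, 4, 4, 4, 4, 6, 4]. Checking the degree-preserving permutations of the vertex set shows that none except the identity preserves every edge, so Aut(G) is trivial.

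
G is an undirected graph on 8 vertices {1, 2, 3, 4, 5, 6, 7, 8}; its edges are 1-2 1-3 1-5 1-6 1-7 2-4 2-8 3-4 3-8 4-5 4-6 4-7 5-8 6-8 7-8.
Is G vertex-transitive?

Automorphisms preserve degree, but G has vertices of degree 3 and vertices of degree 5; no automorphism maps one to the other, so G is not vertex-transitive.

No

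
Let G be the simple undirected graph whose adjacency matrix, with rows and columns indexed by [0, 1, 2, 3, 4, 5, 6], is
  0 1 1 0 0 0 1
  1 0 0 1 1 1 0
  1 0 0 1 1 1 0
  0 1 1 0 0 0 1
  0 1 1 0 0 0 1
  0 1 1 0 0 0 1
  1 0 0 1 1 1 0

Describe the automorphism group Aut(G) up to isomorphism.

S_4 × S_3

The vertices split by degree into {1, 2, 6} (degree 4) and {0, 3, 4, 5} (degree 3); every edge runs between the two parts, so G is the complete bipartite graph K_{3,4}. Automorphisms preserve the bipartition setwise (since the parts differ in size) and act as S_4 × S_3 within it; |Aut| = 144.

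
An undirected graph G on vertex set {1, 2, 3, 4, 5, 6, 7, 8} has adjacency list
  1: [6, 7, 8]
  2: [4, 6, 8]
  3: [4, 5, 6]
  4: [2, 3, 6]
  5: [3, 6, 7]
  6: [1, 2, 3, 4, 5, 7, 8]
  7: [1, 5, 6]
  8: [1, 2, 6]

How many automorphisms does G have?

Vertex 6 is the unique vertex of degree 7; the remaining 7 vertices each have degree 3 and induce a cycle, so G is the wheel on 8 vertices with hub 6. With the hub fixed, the remaining symmetry is that of the rim cycle C_7, giving the dihedral group D_7.

14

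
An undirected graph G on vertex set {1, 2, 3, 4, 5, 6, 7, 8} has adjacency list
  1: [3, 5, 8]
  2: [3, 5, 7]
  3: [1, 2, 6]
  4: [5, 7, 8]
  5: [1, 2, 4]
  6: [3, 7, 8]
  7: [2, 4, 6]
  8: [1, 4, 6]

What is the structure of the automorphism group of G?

the hyperoctahedral group B_3

G is 3-regular and bipartite on 2^3 = 8 vertices with girth 4; it is the hypercube graph Q_3. The symmetry group of the 3-cube is the hyperoctahedral group B_3 = Z_2 ≀ S_3, of order 2^3·3! = 48.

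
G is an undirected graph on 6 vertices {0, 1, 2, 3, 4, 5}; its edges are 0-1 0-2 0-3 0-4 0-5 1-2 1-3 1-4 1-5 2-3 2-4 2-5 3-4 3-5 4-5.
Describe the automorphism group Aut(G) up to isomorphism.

All 6 vertices are pairwise adjacent: G = K_6. Every bijection on the vertex set is an automorphism of K_6; hence Aut(K_6) ≅ S_6, order 720.

the symmetric group on 6 letters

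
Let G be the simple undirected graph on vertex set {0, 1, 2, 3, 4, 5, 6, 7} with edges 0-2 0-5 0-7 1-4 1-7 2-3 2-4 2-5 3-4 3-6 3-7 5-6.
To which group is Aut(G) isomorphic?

The degree sequence is [3, 2, 4, 4, 3, 3, 2, 3]. Checking the degree-preserving permutations of the vertex set shows that none except the identity preserves every edge, so Aut(G) is trivial.

{e}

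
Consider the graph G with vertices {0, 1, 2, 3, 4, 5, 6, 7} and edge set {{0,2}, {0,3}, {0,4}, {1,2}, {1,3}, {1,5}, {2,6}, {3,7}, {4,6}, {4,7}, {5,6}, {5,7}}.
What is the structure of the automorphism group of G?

G is 3-regular and bipartite on 2^3 = 8 vertices with girth 4; it is the hypercube graph Q_3. The symmetry group of the 3-cube is the hyperoctahedral group B_3 = Z_2 ≀ S_3, of order 2^3·3! = 48.

the hyperoctahedral group B_3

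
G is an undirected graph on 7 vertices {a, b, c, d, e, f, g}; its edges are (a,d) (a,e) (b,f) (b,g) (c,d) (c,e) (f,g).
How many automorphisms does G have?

G has two connected components, {a, c, d, e} and {b, f, g}; each is 2-regular, so G = C_4 ⊔ C_3. No automorphism exchanges components of different sizes, hence Aut(G) is the direct product D_3 × D_4, order 48.

48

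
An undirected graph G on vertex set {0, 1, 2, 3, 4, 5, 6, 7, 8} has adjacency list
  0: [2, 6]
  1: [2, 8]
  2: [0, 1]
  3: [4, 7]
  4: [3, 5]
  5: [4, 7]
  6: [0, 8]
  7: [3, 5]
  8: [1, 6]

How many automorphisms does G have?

G has two connected components, {0, 1, 2, 6, 8} and {3, 4, 5, 7}; each is 2-regular, so G = C_5 ⊔ C_4. The components are non-isomorphic (different sizes), so Aut(G) = Aut(C_4) × Aut(C_5) = D_4 × D_5 of order 8·10 = 80.

80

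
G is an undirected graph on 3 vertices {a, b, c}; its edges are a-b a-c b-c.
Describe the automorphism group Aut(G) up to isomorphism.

S_3

Every vertex has degree 2, so G is the complete graph K_3. Any permutation of the 3 vertices preserves K_3, so Aut(K_3) = S_3 of order 3! = 6.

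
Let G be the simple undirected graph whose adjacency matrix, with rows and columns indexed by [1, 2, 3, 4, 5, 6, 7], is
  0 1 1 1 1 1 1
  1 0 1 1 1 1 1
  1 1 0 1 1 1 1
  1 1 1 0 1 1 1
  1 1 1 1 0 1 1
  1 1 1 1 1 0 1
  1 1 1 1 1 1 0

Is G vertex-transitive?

Yes

All 7 vertices are pairwise adjacent: G = K_7. Any permutation of the 7 vertices preserves K_7, so Aut(K_7) = S_7 of order 7! = 5040. This group acts transitively on the 7 vertices.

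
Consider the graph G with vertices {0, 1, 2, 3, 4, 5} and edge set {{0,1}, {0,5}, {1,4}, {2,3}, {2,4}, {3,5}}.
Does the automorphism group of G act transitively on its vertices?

Yes

G is 2-regular and connected on 6 vertices, i.e. the cycle C_6. C_6 has 6 rotations and 6 reflections, so Aut(C_6) ≅ D_6 of order 12. This group acts transitively on the 6 vertices.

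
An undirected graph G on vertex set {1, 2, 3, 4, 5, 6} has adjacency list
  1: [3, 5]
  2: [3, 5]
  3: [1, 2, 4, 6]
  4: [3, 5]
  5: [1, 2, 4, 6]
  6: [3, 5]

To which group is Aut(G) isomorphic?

The vertices split by degree into {3, 5} (degree 4) and {1, 2, 4, 6} (degree 2); every edge runs between the two parts, so G is the complete bipartite graph K_{2,4}. The parts have unequal sizes, so no automorphism swaps them; each part is permuted independently, giving S_2 × S_4 of order 2!·4! = 48.

S_2 × S_4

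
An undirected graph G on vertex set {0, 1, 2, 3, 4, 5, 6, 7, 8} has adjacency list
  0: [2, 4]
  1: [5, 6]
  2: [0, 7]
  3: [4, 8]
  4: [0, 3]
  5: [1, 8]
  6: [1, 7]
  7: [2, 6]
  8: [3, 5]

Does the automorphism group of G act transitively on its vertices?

Every vertex has degree 2 and the graph is connected, so G is the 9-cycle C_9. The automorphisms of the 9-cycle are exactly the symmetries of a regular 9-gon: the dihedral group D_9, |D_9| = 18. This group acts transitively on the 9 vertices.

Yes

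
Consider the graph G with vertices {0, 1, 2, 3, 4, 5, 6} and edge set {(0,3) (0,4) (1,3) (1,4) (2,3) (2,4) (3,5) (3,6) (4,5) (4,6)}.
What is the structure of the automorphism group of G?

The vertices split by degree into {3, 4} (degree 5) and {0, 1, 2, 5, 6} (degree 2); every edge runs between the two parts, so G is the complete bipartite graph K_{2,5}. The parts have unequal sizes, so no automorphism swaps them; each part is permuted independently, giving S_2 × S_5 of order 2!·5! = 240.

S_2 × S_5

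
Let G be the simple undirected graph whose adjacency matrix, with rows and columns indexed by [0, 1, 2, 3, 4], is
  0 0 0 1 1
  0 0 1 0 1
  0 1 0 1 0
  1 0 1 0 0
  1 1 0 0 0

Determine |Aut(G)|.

10

G is 2-regular and connected on 5 vertices, i.e. the cycle C_5. C_5 has 5 rotations and 5 reflections, so Aut(C_5) ≅ D_5 of order 10.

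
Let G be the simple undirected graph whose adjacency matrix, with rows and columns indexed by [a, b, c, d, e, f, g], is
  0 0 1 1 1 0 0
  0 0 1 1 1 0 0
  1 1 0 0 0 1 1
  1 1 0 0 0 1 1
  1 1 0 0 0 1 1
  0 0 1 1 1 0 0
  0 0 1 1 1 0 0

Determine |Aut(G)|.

144

The vertices split by degree into {c, d, e} (degree 4) and {a, b, f, g} (degree 3); every edge runs between the two parts, so G is the complete bipartite graph K_{3,4}. Automorphisms preserve the bipartition setwise (since the parts differ in size) and act as S_4 × S_3 within it; |Aut| = 144.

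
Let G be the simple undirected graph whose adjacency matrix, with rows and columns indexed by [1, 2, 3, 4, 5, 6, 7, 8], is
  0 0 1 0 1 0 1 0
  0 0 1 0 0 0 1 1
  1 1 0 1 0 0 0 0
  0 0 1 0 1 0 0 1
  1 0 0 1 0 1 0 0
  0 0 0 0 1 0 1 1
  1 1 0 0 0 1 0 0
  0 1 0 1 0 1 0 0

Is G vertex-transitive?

G is 3-regular and bipartite on 2^3 = 8 vertices with girth 4; it is the hypercube graph Q_3. Aut(Q_3) consists of the signed permutations of the 3 coordinate axes: 3! permutations times 2^3 sign flips, so |Aut| = 2^3·3! = 48. Under this action every vertex can be carried to every other, so G is vertex-transitive.

Yes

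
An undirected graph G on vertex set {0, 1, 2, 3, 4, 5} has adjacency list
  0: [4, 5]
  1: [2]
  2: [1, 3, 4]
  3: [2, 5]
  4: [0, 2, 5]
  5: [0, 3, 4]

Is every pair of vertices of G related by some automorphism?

No

Vertex 1 is the only vertex of degree 1, so every automorphism fixes it; G is not vertex-transitive.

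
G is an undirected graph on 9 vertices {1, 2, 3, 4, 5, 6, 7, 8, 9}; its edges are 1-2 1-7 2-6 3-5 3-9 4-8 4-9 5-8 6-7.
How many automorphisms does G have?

G has two connected components, {3, 4, 5, 8, 9} and {1, 2, 6, 7}; each is 2-regular, so G = C_5 ⊔ C_4. The components are non-isomorphic (different sizes), so Aut(G) = Aut(C_4) × Aut(C_5) = D_4 × D_5 of order 8·10 = 80.

80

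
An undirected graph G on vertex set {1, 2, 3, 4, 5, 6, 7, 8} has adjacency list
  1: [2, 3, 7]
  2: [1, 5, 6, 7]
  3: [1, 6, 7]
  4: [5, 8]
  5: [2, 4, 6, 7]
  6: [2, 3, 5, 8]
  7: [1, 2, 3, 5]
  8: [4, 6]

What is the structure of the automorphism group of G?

{e}

The degree sequence is [3, 4, 3, 2, 4, 4, 4, 2]. Checking the degree-preserving permutations of the vertex set shows that none except the identity preserves every edge, so Aut(G) is trivial.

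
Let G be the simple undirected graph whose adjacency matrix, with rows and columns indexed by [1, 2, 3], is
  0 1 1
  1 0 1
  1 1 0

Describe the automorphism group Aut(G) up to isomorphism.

Every vertex has degree 2, so G is the complete graph K_3. Every bijection on the vertex set is an automorphism of K_3; hence Aut(K_3) ≅ S_3, order 6.

S_3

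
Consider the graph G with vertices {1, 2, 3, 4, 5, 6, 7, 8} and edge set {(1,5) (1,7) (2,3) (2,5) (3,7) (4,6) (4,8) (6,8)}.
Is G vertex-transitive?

G has two connected components, {1, 2, 3, 5, 7} and {4, 6, 8}; each is 2-regular, so G = C_5 ⊔ C_3. The orbit of 1 under Aut(G) is {1, 2, 3, 5, 7}, which does not contain 4, so G is not vertex-transitive.

No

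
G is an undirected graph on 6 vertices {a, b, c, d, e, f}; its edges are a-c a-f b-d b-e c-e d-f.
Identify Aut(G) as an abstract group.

G is 2-regular and connected on 6 vertices, i.e. the cycle C_6. The automorphisms of the 6-cycle are exactly the symmetries of a regular 6-gon: the dihedral group D_6, |D_6| = 12.

the dihedral group of order 12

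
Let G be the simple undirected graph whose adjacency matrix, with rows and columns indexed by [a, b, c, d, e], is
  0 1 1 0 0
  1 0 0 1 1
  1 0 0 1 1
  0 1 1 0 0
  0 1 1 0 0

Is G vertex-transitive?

Automorphisms preserve degree, but G has vertices of degree 2 and vertices of degree 3; no automorphism maps one to the other, so G is not vertex-transitive.

No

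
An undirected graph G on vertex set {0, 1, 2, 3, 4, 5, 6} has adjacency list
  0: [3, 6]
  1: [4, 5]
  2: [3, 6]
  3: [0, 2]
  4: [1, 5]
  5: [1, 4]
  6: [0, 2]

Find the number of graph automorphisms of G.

G has two connected components, {0, 2, 3, 6} and {1, 4, 5}; each is 2-regular, so G = C_4 ⊔ C_3. No automorphism exchanges components of different sizes, hence Aut(G) is the direct product D_3 × D_4, order 48.

48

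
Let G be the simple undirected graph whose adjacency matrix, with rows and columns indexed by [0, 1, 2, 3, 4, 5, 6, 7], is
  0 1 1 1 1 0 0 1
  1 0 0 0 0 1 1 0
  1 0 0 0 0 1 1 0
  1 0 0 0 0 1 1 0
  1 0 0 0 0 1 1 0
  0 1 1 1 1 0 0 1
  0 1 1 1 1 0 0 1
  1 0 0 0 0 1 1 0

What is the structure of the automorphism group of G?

The vertices split by degree into {0, 5, 6} (degree 5) and {1, 2, 3, 4, 7} (degree 3); every edge runs between the two parts, so G is the complete bipartite graph K_{3,5}. The parts have unequal sizes, so no automorphism swaps them; each part is permuted independently, giving S_3 × S_5 of order 3!·5! = 720.

S_3 × S_5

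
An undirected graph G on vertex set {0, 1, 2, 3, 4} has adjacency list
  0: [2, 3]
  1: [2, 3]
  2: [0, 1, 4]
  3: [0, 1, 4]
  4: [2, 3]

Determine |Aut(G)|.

The vertices split by degree into {2, 3} (degree 3) and {0, 1, 4} (degree 2); every edge runs between the two parts, so G is the complete bipartite graph K_{2,3}. The parts have unequal sizes, so no automorphism swaps them; each part is permuted independently, giving S_3 × S_2 of order 3!·2! = 12.

12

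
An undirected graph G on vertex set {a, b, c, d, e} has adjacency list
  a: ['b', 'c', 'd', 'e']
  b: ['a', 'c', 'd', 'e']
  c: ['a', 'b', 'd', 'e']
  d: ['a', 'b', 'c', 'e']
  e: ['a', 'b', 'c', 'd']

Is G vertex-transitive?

Every vertex has degree 4, so G is the complete graph K_5. Every bijection on the vertex set is an automorphism of K_5; hence Aut(K_5) ≅ S_5, order 120. This group acts transitively on the 5 vertices.

Yes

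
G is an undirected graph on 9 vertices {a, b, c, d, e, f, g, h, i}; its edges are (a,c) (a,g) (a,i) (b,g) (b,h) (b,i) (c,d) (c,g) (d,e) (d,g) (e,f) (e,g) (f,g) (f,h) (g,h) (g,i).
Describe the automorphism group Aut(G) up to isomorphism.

Vertex g is the unique vertex of degree 8; the remaining 8 vertices each have degree 3 and induce a cycle, so G is the wheel on 9 vertices with hub g. With the hub fixed, the remaining symmetry is that of the rim cycle C_8, giving the dihedral group D_8.

the dihedral group of order 16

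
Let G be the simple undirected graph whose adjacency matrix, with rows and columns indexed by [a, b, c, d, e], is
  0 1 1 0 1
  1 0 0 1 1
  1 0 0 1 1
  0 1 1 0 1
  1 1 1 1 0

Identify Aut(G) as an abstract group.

Vertex e is the unique vertex of degree 4; the remaining 4 vertices each have degree 3 and induce a cycle, so G is the wheel on 5 vertices with hub e. Every automorphism fixes the hub and acts on the rim 4-cycle, so Aut(G) ≅ Aut(C_4) = D_4 of order 8.

D_4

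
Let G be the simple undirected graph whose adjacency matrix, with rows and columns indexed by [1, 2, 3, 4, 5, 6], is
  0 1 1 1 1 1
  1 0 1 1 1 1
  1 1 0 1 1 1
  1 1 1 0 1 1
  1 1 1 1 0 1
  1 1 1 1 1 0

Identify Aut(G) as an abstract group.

the symmetric group on 6 letters

All 6 vertices are pairwise adjacent: G = K_6. Any permutation of the 6 vertices preserves K_6, so Aut(K_6) = S_6 of order 6! = 720.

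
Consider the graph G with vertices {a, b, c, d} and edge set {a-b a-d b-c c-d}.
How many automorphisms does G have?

8

G is 2-regular and connected on 4 vertices, i.e. the cycle C_4. The automorphisms of the 4-cycle are exactly the symmetries of a regular 4-gon: the dihedral group D_4, |D_4| = 8.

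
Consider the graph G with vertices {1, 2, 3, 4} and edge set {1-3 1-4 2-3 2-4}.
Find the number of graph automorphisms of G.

8

G is 2-regular and bipartite with parts {1, 2} and {3, 4} (each part is independent and every cross-pair is an edge), so G = K_{2,2}. Each part can be permuted independently (S_2 × S_2) and the two equal-size parts can also be swapped, giving (S_2 × S_2) ⋊ Z_2 of order 2·(2!)² = 8.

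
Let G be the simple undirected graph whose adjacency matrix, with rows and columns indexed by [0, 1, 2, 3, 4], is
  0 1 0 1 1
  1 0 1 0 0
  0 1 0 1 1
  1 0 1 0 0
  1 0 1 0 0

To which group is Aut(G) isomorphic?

The vertices split by degree into {0, 2} (degree 3) and {1, 3, 4} (degree 2); every edge runs between the two parts, so G is the complete bipartite graph K_{2,3}. Automorphisms preserve the bipartition setwise (since the parts differ in size) and act as S_2 × S_3 within it; |Aut| = 12.

S_2 × S_3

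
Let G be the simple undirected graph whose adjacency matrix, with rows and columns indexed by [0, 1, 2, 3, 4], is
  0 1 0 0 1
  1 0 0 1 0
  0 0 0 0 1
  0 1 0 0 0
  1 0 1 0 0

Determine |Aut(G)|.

The degree sequence is [2, 2, 1, 1, 2]; the two degree-1 vertices 2 and 3 are the ends of a path, so G = P_5. A path has exactly one nontrivial symmetry — reversal — giving Aut(G) of order 2.

2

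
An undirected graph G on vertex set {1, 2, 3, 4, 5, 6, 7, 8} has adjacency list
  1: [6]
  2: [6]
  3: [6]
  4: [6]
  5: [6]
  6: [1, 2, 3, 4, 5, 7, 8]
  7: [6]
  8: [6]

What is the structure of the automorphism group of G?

S_7

Vertex 6 has degree 7 and every other vertex has degree 1, so G is the star K_{1,7} with centre 6. Any automorphism fixes the centre and permutes the 7 leaves freely, so Aut(G) ≅ S_7 of order 7! = 5040.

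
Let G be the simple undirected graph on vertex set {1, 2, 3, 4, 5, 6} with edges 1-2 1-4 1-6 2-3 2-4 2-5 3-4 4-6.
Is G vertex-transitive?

No

Vertex 1 is the only vertex of degree 3, so every automorphism fixes it; G is not vertex-transitive.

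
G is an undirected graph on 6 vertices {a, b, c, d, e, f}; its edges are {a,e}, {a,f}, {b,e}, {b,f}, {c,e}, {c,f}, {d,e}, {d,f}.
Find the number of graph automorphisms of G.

48

The vertices split by degree into {e, f} (degree 4) and {a, b, c, d} (degree 2); every edge runs between the two parts, so G is the complete bipartite graph K_{2,4}. Automorphisms preserve the bipartition setwise (since the parts differ in size) and act as S_4 × S_2 within it; |Aut| = 48.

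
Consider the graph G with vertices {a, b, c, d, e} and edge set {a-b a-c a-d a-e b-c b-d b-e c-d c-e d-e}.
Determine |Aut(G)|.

120

Every vertex has degree 4, so G is the complete graph K_5. Every bijection on the vertex set is an automorphism of K_5; hence Aut(K_5) ≅ S_5, order 120.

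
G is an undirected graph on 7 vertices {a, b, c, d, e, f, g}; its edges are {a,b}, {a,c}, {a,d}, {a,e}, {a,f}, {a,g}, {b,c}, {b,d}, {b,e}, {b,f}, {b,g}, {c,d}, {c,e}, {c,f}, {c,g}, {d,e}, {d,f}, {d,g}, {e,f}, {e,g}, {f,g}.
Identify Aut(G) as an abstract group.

Every vertex has degree 6, so G is the complete graph K_7. Any permutation of the 7 vertices preserves K_7, so Aut(K_7) = S_7 of order 7! = 5040.

the symmetric group on 7 letters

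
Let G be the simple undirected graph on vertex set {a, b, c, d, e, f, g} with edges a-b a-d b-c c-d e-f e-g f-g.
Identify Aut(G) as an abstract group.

D_3 × D_4

G has two connected components, {a, b, c, d} and {e, f, g}; each is 2-regular, so G = C_4 ⊔ C_3. The components are non-isomorphic (different sizes), so Aut(G) = Aut(C_3) × Aut(C_4) = D_3 × D_4 of order 6·8 = 48.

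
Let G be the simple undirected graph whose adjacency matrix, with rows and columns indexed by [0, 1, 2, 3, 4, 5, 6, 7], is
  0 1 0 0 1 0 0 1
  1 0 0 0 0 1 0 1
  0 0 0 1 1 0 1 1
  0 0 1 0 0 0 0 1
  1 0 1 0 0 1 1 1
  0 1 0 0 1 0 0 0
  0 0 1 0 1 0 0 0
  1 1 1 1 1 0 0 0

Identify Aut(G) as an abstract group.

{e}

The degree sequence is [3, 3, 4, 2, 5, 2, 2, 5]. Checking the degree-preserving permutations of the vertex set shows that none except the identity preserves every edge, so Aut(G) is trivial.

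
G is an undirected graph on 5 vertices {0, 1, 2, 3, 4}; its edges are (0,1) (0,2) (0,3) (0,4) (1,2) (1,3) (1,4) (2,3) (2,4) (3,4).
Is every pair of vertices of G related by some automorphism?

Yes

All 5 vertices are pairwise adjacent: G = K_5. Every bijection on the vertex set is an automorphism of K_5; hence Aut(K_5) ≅ S_5, order 120. Under this action every vertex can be carried to every other, so G is vertex-transitive.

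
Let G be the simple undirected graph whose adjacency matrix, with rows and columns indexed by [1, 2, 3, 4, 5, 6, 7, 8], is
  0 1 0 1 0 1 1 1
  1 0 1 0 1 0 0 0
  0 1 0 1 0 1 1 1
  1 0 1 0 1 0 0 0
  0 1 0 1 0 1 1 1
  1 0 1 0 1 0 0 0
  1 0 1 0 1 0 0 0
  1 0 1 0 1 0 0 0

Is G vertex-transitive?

Automorphisms preserve degree, but G has vertices of degree 3 and vertices of degree 5; no automorphism maps one to the other, so G is not vertex-transitive.

No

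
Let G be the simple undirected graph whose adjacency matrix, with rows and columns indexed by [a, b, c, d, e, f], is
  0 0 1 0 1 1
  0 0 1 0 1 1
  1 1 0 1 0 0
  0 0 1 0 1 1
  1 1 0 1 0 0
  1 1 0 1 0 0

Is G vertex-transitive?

G is 3-regular and bipartite with parts {a, b, d} and {c, e, f} (each part is independent and every cross-pair is an edge), so G = K_{3,3}. Aut(K_{3,3}) is the wreath product S_3 ≀ Z_2: permute within each part, then optionally swap the parts; |Aut| = 2·(3!)² = 72. This group acts transitively on the 6 vertices.

Yes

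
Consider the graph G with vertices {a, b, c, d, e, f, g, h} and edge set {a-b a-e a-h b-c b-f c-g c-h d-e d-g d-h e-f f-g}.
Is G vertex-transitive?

G is 3-regular and bipartite on 2^3 = 8 vertices with girth 4; it is the hypercube graph Q_3. Aut(Q_3) consists of the signed permutations of the 3 coordinate axes: 3! permutations times 2^3 sign flips, so |Aut| = 2^3·3! = 48. This group acts transitively on the 8 vertices.

Yes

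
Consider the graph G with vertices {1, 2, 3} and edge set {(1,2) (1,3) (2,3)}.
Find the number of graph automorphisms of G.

All 3 vertices are pairwise adjacent: G = K_3. Every bijection on the vertex set is an automorphism of K_3; hence Aut(K_3) ≅ S_3, order 6.

6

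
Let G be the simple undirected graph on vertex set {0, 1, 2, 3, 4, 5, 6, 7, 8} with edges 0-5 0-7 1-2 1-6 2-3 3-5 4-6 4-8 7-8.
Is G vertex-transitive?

G is 2-regular and connected on 9 vertices, i.e. the cycle C_9. C_9 has 9 rotations and 9 reflections, so Aut(C_9) ≅ D_9 of order 18. This group acts transitively on the 9 vertices.

Yes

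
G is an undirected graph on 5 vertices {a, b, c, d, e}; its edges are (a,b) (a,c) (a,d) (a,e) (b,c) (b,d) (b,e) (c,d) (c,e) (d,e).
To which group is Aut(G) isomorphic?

S_5

Every vertex has degree 4, so G is the complete graph K_5. Every bijection on the vertex set is an automorphism of K_5; hence Aut(K_5) ≅ S_5, order 120.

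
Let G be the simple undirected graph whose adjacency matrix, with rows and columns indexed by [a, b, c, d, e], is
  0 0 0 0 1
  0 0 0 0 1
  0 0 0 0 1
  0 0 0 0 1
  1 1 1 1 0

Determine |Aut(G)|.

24

Vertex e has degree 4 and every other vertex has degree 1, so G is the star K_{1,4} with centre e. Any automorphism fixes the centre and permutes the 4 leaves freely, so Aut(G) ≅ S_4 of order 4! = 24.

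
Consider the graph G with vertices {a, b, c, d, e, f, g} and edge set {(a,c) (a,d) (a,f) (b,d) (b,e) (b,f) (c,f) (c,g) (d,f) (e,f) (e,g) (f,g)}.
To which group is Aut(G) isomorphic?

D_6

Vertex f is the unique vertex of degree 6; the remaining 6 vertices each have degree 3 and induce a cycle, so G is the wheel on 7 vertices with hub f. Every automorphism fixes the hub and acts on the rim 6-cycle, so Aut(G) ≅ Aut(C_6) = D_6 of order 12.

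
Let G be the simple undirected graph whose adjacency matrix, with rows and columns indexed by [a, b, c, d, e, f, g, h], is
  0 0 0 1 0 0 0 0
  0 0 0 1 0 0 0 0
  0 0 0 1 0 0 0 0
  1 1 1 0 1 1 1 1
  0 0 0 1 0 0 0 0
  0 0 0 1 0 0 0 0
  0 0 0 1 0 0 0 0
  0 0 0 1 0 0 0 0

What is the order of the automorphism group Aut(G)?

Vertex d has degree 7 and every other vertex has degree 1, so G is the star K_{1,7} with centre d. The 7 leaves are pairwise interchangeable while the centre is fixed, giving Aut(G) = S_7.

5040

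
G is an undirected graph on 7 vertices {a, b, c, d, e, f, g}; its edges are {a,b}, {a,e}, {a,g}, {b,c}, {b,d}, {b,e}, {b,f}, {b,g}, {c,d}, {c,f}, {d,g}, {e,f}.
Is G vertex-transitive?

Vertex b is the only vertex of degree 6, so every automorphism fixes it; G is not vertex-transitive.

No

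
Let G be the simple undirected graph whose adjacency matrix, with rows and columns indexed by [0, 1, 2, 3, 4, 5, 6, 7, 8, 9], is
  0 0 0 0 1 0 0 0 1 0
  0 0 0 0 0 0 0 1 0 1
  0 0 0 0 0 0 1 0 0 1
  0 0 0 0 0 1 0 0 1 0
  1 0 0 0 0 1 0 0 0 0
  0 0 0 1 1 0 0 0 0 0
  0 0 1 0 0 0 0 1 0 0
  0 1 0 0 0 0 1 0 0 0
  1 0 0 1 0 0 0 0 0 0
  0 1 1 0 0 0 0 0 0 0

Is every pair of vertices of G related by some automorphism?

Yes

G has two connected components, {1, 2, 6, 7, 9} and {0, 3, 4, 5, 8}; each is 2-regular, so G = C_5 ⊔ C_5. With two isomorphic components, Aut(G) = Aut(C_5) ≀ S_2 = (D_5 × D_5) ⋊ Z_2: permute each cycle by D_5, then optionally swap the two cycles. Order 2·(2·5)² = 200. Under this action every vertex can be carried to every other, so G is vertex-transitive.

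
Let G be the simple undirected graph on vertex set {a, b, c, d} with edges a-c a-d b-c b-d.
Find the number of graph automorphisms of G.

8

G is 2-regular and bipartite on 2^2 = 4 vertices with girth 4; it is the hypercube graph Q_2. Aut(Q_2) consists of the signed permutations of the 2 coordinate axes: 2! permutations times 2^2 sign flips, so |Aut| = 2^2·2! = 8.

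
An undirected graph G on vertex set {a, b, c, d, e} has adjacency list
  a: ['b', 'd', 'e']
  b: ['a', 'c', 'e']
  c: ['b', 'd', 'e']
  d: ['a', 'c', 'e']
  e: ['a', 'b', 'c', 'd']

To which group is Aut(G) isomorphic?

Vertex e is the unique vertex of degree 4; the remaining 4 vertices each have degree 3 and induce a cycle, so G is the wheel on 5 vertices with hub e. With the hub fixed, the remaining symmetry is that of the rim cycle C_4, giving the dihedral group D_4.

the dihedral group of order 8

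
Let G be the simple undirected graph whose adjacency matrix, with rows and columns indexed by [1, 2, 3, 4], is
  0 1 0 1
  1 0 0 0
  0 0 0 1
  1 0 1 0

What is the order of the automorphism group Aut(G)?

The degree sequence is [2, 1, 1, 2]; the two degree-1 vertices 2 and 3 are the ends of a path, so G = P_4. A path has exactly one nontrivial symmetry — reversal — giving Aut(G) of order 2.

2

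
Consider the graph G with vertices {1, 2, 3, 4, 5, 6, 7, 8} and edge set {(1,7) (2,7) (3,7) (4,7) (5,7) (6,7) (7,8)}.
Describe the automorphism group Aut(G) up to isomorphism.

S_7

Vertex 7 has degree 7 and every other vertex has degree 1, so G is the star K_{1,7} with centre 7. Any automorphism fixes the centre and permutes the 7 leaves freely, so Aut(G) ≅ S_7 of order 7! = 5040.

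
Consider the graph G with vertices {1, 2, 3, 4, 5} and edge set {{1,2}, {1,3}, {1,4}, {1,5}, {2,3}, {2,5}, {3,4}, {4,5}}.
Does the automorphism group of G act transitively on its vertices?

Vertex 1 is the only vertex of degree 4, so every automorphism fixes it; G is not vertex-transitive.

No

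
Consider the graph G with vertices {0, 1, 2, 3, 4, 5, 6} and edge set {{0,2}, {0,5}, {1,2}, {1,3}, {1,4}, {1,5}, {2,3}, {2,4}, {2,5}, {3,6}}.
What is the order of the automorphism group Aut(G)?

Degrees alone do not determine every vertex (e.g. 0 and 4 both have degree 2), but their neighbour-degree multisets differ: N(0) has degrees [3, 5] while N(4) has degrees [4, 5]. Repeating this refinement separates all vertices, so the only automorphism is the identity.

1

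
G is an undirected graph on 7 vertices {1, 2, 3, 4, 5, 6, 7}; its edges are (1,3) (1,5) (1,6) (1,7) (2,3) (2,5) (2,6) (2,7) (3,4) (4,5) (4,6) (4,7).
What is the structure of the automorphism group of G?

S_3 × S_4

The vertices split by degree into {1, 2, 4} (degree 4) and {3, 5, 6, 7} (degree 3); every edge runs between the two parts, so G is the complete bipartite graph K_{3,4}. Automorphisms preserve the bipartition setwise (since the parts differ in size) and act as S_3 × S_4 within it; |Aut| = 144.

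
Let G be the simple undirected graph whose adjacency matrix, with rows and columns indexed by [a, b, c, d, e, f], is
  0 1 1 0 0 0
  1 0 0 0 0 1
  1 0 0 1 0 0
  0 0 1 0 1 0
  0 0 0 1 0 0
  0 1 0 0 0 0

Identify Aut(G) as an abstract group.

The degree sequence is [2, 2, 2, 2, 1, 1]; the two degree-1 vertices e and f are the ends of a path, so G = P_6. A path has exactly one nontrivial symmetry — reversal — giving Aut(G) of order 2.

C_2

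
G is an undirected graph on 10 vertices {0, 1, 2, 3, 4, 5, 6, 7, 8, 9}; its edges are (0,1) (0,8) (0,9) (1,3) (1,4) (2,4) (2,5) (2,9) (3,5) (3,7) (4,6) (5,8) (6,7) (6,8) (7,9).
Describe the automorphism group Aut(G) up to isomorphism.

G is 3-regular on 10 vertices with no triangles and no 4-cycles (girth 5): this is the Petersen graph. Viewing the Petersen graph as the Kneser graph K(5,2) — vertices are 2-subsets of {1,…,5}, edges join disjoint pairs — its automorphisms are exactly the permutations of the 5-element set, so Aut ≅ S_5 of order 120.

S_5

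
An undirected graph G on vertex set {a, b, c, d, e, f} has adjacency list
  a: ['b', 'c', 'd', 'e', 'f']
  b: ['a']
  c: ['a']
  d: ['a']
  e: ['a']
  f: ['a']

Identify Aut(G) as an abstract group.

the symmetric group on 5 letters

Vertex a has degree 5 and every other vertex has degree 1, so G is the star K_{1,5} with centre a. The 5 leaves are pairwise interchangeable while the centre is fixed, giving Aut(G) = S_5.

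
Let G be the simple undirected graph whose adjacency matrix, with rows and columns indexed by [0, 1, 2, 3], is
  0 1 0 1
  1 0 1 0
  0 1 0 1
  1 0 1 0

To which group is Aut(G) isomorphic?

D_4

Every vertex has degree 2 and the graph is connected, so G is the 4-cycle C_4. The automorphisms of the 4-cycle are exactly the symmetries of a regular 4-gon: the dihedral group D_4, |D_4| = 8.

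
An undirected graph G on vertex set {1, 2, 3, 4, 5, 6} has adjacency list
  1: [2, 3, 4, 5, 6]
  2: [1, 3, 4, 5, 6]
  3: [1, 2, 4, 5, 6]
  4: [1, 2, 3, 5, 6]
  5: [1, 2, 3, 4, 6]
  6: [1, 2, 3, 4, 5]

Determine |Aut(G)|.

Every vertex has degree 5, so G is the complete graph K_6. Every bijection on the vertex set is an automorphism of K_6; hence Aut(K_6) ≅ S_6, order 720.

720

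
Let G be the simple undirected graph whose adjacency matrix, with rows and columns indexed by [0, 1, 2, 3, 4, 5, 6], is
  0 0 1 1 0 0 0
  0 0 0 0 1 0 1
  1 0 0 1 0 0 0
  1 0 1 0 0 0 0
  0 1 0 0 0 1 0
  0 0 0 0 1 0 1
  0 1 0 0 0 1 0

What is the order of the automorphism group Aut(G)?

G has two connected components, {1, 4, 5, 6} and {0, 2, 3}; each is 2-regular, so G = C_4 ⊔ C_3. The components are non-isomorphic (different sizes), so Aut(G) = Aut(C_3) × Aut(C_4) = D_3 × D_4 of order 6·8 = 48.

48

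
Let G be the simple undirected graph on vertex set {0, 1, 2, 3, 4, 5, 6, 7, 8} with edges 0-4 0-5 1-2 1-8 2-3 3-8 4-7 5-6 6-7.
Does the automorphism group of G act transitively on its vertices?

No

G has two connected components, {0, 4, 5, 6, 7} and {1, 2, 3, 8}; each is 2-regular, so G = C_5 ⊔ C_4. The orbit of 0 under Aut(G) is {0, 4, 5, 6, 7}, which does not contain 1, so G is not vertex-transitive.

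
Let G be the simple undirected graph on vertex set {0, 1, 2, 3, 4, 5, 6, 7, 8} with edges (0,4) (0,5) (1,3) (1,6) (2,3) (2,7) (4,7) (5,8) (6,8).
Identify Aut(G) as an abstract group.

the dihedral group of order 18

G is 2-regular and connected on 9 vertices, i.e. the cycle C_9. The automorphisms of the 9-cycle are exactly the symmetries of a regular 9-gon: the dihedral group D_9, |D_9| = 18.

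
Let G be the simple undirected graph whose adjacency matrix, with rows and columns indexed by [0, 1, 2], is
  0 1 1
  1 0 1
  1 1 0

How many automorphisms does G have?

6

Every vertex has degree 2, so G is the complete graph K_3. Any permutation of the 3 vertices preserves K_3, so Aut(K_3) = S_3 of order 3! = 6.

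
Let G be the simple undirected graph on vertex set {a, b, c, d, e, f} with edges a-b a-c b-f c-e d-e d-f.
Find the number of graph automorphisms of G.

12

Every vertex has degree 2 and the graph is connected, so G is the 6-cycle C_6. The automorphisms of the 6-cycle are exactly the symmetries of a regular 6-gon: the dihedral group D_6, |D_6| = 12.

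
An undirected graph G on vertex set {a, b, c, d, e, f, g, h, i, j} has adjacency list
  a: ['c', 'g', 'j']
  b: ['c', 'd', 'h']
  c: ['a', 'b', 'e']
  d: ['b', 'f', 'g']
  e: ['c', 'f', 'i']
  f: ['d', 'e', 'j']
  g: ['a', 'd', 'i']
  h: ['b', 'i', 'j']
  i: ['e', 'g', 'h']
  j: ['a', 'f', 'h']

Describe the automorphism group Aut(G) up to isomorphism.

the symmetric group S_5

G is 3-regular on 10 vertices with no triangles and no 4-cycles (girth 5): this is the Petersen graph. It is a classical fact that the Petersen graph has automorphism group S_5 (order 120), arising from its description as the Kneser graph K(5,2).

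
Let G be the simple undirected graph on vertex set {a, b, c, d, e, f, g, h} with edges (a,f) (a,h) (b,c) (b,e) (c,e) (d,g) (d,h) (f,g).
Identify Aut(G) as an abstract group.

D_3 × D_5

G has two connected components, {a, d, f, g, h} and {b, c, e}; each is 2-regular, so G = C_5 ⊔ C_3. No automorphism exchanges components of different sizes, hence Aut(G) is the direct product D_3 × D_5, order 60.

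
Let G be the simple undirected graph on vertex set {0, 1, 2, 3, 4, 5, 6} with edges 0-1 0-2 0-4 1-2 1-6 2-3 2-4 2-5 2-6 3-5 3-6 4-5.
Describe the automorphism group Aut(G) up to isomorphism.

Vertex 2 is the unique vertex of degree 6; the remaining 6 vertices each have degree 3 and induce a cycle, so G is the wheel on 7 vertices with hub 2. Every automorphism fixes the hub and acts on the rim 6-cycle, so Aut(G) ≅ Aut(C_6) = D_6 of order 12.

the dihedral group of order 12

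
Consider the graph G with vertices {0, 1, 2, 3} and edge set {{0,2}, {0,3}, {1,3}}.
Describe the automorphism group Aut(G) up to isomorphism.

The degree sequence is [2, 1, 1, 2]; the two degree-1 vertices 1 and 2 are the ends of a path, so G = P_4. The only nontrivial automorphism of a path is the end-to-end reflection, so Aut(G) ≅ Z_2.

the cyclic group of order 2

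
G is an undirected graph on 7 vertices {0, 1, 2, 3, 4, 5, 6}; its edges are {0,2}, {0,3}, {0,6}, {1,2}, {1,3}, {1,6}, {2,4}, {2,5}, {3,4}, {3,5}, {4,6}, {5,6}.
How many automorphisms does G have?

The vertices split by degree into {2, 3, 6} (degree 4) and {0, 1, 4, 5} (degree 3); every edge runs between the two parts, so G is the complete bipartite graph K_{3,4}. Automorphisms preserve the bipartition setwise (since the parts differ in size) and act as S_3 × S_4 within it; |Aut| = 144.

144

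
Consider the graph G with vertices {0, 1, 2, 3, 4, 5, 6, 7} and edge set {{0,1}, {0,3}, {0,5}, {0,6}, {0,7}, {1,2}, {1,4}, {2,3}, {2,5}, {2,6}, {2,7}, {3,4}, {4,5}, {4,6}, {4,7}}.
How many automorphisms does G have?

720

The vertices split by degree into {0, 2, 4} (degree 5) and {1, 3, 5, 6, 7} (degree 3); every edge runs between the two parts, so G is the complete bipartite graph K_{3,5}. Automorphisms preserve the bipartition setwise (since the parts differ in size) and act as S_3 × S_5 within it; |Aut| = 720.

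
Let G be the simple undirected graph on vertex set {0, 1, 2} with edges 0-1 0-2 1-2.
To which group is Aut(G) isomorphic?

All 3 vertices are pairwise adjacent: G = K_3. Any permutation of the 3 vertices preserves K_3, so Aut(K_3) = S_3 of order 3! = 6.

the symmetric group on 3 letters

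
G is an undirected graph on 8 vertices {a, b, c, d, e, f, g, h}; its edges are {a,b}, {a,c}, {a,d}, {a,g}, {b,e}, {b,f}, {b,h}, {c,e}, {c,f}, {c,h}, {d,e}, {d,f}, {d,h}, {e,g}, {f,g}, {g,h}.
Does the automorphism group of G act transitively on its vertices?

G is 4-regular and bipartite with parts {b, c, d, g} and {a, e, f, h} (each part is independent and every cross-pair is an edge), so G = K_{4,4}. Aut(K_{4,4}) is the wreath product S_4 ≀ Z_2: permute within each part, then optionally swap the parts; |Aut| = 2·(4!)² = 1152. This group acts transitively on the 8 vertices.

Yes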